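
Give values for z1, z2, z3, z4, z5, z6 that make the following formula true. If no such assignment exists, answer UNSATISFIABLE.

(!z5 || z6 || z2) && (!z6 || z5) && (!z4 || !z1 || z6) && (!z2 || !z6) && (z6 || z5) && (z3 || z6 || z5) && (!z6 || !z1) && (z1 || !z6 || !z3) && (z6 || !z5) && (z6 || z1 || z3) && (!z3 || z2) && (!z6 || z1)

Branch on z6: set z6 = false.
From the singleton clause (z5), z5 = true.
But (!z5) is also a unit clause — contradiction.
Backtrack on z6: now try z6 = true.
From the singleton clause (z5), z5 = true.
From the singleton clause (!z2), z2 = false.
From the singleton clause (!z1), z1 = false.
But (z1) is also a unit clause — contradiction.
Either choice for z6 ends in contradiction.

UNSATISFIABLE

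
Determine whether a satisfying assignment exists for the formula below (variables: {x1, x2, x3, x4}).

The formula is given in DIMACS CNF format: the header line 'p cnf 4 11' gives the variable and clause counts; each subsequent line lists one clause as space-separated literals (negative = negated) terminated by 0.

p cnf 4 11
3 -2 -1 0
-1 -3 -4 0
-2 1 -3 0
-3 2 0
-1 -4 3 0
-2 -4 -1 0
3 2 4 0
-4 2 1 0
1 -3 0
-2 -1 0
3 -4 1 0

Satisfiable

Branch on x3: set x3 = False.
Branch on x2: set x2 = True.
The clause (¬x1) is unit, so x1 = False.
The clause (¬x4) is unit, so x4 = False.
This assignment satisfies each clause.
A satisfying assignment: x1=False, x2=True, x3=False, x4=False.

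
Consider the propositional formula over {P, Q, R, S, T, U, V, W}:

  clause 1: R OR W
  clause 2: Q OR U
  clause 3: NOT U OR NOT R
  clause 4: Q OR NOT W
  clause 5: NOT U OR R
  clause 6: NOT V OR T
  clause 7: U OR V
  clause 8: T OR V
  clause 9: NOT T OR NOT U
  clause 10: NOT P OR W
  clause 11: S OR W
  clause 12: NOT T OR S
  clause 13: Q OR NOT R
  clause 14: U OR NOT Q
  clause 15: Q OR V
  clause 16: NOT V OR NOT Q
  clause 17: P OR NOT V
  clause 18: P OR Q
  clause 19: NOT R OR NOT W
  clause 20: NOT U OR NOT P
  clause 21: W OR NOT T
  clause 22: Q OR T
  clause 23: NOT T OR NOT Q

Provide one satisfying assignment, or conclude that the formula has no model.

Try R = true.
The clause (NOT U) is unit, so U = false.
The clause (Q) is unit, so Q = true.
Now (NOT Q) is unsatisfied and unit — conflict.
That branch fails; take R = false instead.
The clause (W) is unit, so W = true.
The clause (Q) is unit, so Q = true.
The clause (NOT U) is unit, so U = false.
Now (U) is unsatisfied and unit — conflict.
Both values of R lead to a conflict.

UNSATISFIABLE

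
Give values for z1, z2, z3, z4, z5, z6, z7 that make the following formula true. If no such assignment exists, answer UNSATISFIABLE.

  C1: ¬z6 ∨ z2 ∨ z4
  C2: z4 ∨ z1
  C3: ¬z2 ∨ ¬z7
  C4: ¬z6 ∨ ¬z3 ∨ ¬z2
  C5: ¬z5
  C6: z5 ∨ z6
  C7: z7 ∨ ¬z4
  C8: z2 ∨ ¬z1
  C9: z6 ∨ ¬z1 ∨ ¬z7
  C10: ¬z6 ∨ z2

z1=True; z2=True; z3=False; z4=False; z5=False; z6=True; z7=False

Unit clause (¬z5) forces z5 = False.
Unit clause (z6) forces z6 = True.
Unit clause (z2) forces z2 = True.
Unit clause (¬z7) forces z7 = False.
Unit clause (¬z3) forces z3 = False.
Unit clause (¬z4) forces z4 = False.
Unit clause (z1) forces z1 = True.
This assignment satisfies each clause.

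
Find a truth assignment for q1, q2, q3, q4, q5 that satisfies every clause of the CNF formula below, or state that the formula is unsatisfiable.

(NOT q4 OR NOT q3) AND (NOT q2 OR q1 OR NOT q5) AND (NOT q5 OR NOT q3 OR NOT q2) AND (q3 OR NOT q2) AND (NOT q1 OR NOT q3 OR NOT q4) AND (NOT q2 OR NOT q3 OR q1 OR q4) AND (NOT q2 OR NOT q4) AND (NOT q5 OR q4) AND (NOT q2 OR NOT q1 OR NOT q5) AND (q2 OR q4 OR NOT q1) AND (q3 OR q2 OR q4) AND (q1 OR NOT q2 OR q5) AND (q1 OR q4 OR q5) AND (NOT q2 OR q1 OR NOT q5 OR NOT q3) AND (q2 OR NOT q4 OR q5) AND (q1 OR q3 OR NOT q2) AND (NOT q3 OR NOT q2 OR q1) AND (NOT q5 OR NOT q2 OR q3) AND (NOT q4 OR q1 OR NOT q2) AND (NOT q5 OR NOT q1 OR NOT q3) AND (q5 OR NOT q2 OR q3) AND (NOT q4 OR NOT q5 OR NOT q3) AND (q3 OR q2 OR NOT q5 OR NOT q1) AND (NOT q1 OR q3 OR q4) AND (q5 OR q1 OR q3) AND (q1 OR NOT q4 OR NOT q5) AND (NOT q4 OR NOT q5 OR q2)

Case q4 = false:
Unit clause (NOT q5) forces q5 = false.
Unit clause (q1) forces q1 = true.
Unit clause (q2) forces q2 = true.
Unit clause (q3) forces q3 = true.
This assignment satisfies each clause.

q1: true,  q2: true,  q3: true,  q4: false,  q5: false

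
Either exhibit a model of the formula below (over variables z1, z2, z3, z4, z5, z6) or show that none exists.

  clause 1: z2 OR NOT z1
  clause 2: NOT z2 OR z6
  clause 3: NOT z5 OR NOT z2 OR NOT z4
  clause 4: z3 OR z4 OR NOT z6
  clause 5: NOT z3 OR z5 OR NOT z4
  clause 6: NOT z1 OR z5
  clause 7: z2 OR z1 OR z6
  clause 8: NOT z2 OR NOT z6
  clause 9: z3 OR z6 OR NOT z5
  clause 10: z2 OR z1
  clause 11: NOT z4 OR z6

UNSATISFIABLE

Suppose z2 = true.
Unit clause (z6) forces z6 = true.
But (NOT z6) is also a unit clause — contradiction.
Undo z2 and try z2 = false.
Unit clause (NOT z1) forces z1 = false.
But (z1) is also a unit clause — contradiction.
Neither z2 = true nor z2 = false works.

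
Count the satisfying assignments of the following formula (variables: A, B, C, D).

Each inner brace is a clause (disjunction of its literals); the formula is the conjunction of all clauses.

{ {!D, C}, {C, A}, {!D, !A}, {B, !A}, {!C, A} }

There are 2^4 = 16 truth assignments over (A, B, C, D).
Split on D. With D = true, the clauses containing D are satisfied and !D drops from the rest; 0 of the 2^3 = 8 assignments to the other variables satisfy what remains.
With D = false, by the same count on the reduced clause set, 2 assignments work.
(One model: A=T, B=T, C=F, D=F.)
Total: 0 + 2 = 2.

2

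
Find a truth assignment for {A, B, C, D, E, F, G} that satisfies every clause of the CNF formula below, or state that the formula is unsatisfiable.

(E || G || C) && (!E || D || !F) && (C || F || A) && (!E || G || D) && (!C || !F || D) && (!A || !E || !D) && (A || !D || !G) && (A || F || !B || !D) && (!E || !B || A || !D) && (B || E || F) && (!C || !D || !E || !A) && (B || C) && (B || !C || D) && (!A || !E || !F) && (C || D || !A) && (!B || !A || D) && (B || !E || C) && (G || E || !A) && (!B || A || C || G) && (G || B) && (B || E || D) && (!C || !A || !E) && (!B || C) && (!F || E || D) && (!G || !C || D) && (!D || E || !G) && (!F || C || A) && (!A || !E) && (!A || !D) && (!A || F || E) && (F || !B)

A: false; B: true; C: true; D: true; E: false; F: true; G: false

Suppose B = true.
(C) alone gives C = true.
(F) alone gives F = true.
(D) alone gives D = true.
(!A) alone gives A = false.
(!G) alone gives G = false.
(!E) alone gives E = false.
All clauses are satisfied.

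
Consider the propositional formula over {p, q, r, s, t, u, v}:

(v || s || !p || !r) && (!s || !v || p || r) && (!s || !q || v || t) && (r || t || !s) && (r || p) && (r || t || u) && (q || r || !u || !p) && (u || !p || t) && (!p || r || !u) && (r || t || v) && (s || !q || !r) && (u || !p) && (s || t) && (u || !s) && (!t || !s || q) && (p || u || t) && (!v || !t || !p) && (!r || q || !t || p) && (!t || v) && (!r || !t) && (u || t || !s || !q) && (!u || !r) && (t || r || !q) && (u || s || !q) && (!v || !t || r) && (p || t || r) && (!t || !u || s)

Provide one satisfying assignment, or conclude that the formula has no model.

Branch on r: set r = true.
From the singleton clause (!t), t = false.
From the singleton clause (s), s = true.
From the singleton clause (u), u = true.
That conflicts with the unit clause (!u).
So r must be the other value — set r = false.
From the singleton clause (p), p = true.
From the singleton clause (!u), u = false.
That conflicts with the unit clause (u).
Neither r = true nor r = false works.

UNSATISFIABLE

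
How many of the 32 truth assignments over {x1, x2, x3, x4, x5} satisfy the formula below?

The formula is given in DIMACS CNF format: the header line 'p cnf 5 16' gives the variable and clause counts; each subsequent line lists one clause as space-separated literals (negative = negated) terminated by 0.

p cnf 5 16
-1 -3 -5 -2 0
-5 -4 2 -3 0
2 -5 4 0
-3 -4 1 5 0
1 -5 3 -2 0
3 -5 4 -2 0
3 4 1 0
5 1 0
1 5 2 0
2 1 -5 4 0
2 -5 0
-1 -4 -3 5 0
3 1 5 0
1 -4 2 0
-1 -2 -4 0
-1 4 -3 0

5

There are 2^5 = 32 truth assignments over (x1, x2, x3, x4, x5).
Split on x1. With x1 = True, the clauses containing x1 are satisfied and ¬x1 drops from the rest; 3 of the 2^4 = 16 assignments to the other variables satisfy what remains.
With x1 = False, by the same count on the reduced clause set, 2 assignments work.
(One model: x1=F, x2=T, x3=T, x4=F, x5=T.)
Total: 3 + 2 = 5.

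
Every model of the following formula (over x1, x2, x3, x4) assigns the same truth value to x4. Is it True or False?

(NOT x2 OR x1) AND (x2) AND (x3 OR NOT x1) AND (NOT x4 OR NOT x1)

False

Suppose x4 = true.
Unit clause (x2) forces x2 = true.
Unit clause (x1) forces x1 = true.
Now (NOT x1) is unsatisfied and unit — conflict.
So every satisfying assignment has x4 = False.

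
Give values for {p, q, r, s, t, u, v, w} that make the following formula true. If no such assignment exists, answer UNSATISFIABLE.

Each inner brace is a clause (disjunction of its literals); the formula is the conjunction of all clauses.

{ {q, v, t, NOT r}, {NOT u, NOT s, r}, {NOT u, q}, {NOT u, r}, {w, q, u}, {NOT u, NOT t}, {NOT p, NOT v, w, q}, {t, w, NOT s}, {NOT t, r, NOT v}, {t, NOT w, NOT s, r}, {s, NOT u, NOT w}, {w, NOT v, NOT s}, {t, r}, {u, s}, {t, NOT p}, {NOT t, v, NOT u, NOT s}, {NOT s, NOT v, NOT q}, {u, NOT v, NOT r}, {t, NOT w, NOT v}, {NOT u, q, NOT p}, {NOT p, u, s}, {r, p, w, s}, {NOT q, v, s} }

p: false; q: false; r: true; s: true; t: true; u: false; v: false; w: true

Case u = false:
(s) alone gives s = true.
Case w = true:
Case t = true:
Case r = true:
(NOT v) alone gives v = false.
Every clause is now satisfied; p, q are unconstrained.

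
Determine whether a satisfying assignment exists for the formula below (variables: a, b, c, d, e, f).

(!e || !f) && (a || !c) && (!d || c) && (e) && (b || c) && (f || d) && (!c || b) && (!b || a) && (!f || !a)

Yes, satisfiable

(e) alone gives e = true.
(!f) alone gives f = false.
(d) alone gives d = true.
(c) alone gives c = true.
(a) alone gives a = true.
(b) alone gives b = true.
This assignment satisfies each clause.
A satisfying assignment: a=true,  b=true,  c=true,  d=true,  e=true,  f=false.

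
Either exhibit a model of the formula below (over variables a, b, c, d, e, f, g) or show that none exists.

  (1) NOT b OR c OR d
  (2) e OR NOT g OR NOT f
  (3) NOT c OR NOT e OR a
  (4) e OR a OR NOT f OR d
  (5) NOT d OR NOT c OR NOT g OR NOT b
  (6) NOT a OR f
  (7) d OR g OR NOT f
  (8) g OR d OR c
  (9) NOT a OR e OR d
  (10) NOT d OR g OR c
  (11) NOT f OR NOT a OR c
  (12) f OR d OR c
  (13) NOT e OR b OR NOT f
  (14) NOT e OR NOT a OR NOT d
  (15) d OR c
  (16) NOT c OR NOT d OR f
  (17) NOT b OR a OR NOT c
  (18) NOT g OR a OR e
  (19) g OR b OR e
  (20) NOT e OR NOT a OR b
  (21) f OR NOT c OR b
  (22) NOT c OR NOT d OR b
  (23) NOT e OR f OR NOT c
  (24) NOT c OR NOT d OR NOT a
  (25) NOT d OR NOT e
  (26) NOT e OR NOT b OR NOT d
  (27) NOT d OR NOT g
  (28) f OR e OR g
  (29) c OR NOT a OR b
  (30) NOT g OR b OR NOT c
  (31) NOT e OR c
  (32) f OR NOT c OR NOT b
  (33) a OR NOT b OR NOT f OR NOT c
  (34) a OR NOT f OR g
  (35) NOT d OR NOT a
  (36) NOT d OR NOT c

Suppose a = true.
Unit clause (f) forces f = true.
Unit clause (c) forces c = true.
Unit clause (NOT d) forces d = false.
Unit clause (g) forces g = true.
Unit clause (e) forces e = true.
Unit clause (b) forces b = true.
Every clause now holds.

a ↦ true, b ↦ true, c ↦ true, d ↦ false, e ↦ true, f ↦ true, g ↦ true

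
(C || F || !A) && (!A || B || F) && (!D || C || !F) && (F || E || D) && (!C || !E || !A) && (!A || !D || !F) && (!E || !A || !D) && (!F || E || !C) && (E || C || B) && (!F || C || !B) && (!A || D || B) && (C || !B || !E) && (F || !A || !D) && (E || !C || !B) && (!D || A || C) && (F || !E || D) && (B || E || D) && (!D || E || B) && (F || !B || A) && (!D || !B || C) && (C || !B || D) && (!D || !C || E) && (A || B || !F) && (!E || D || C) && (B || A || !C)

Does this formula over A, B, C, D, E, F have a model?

Satisfiable

Try C = true.
Try E = true.
Unit clause (!A) forces A = false.
Unit clause (B) forces B = true.
Unit clause (F) forces F = true.
All clauses hold; D can take either value.
A satisfying assignment: A ↦ false; B ↦ true; C ↦ true; D ↦ true; E ↦ true; F ↦ true.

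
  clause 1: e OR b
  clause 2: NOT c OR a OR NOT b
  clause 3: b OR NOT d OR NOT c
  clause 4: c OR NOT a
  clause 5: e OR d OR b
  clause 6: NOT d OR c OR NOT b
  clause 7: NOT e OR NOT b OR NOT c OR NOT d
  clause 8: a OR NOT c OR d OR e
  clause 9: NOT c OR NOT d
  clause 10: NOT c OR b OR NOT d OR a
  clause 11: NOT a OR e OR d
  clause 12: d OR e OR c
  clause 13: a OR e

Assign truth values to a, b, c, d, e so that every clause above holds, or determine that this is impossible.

Case e = true:
Case c = false:
Unit clause (NOT a) forces a = false.
Case d = false:
Every clause is now satisfied; b is unconstrained.

a ↦ false; b ↦ true; c ↦ false; d ↦ false; e ↦ true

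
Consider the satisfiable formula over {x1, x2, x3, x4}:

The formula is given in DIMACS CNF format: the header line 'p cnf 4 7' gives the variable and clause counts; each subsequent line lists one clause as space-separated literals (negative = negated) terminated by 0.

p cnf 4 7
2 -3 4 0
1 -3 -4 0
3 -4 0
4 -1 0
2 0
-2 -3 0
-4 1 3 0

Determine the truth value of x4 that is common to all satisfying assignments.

False

Suppose x4 = True.
The clause (x3) is unit, so x3 = True.
The clause (x1) is unit, so x1 = True.
The clause (x2) is unit, so x2 = True.
But (¬x2) is also a unit clause — contradiction.
So every satisfying assignment has x4 = False.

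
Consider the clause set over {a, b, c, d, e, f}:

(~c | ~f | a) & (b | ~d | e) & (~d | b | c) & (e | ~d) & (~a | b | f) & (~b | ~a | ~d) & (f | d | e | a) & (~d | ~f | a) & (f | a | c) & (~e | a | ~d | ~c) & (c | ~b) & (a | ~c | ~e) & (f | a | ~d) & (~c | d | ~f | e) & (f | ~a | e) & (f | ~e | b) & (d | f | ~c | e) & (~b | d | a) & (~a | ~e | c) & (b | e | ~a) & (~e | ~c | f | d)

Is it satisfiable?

Satisfiable

Branch on e: set e = 1.
Branch on c: set c = 1.
Unit clause (a) forces a = 1.
Branch on b: set b = 1.
Unit clause (~d) forces d = 0.
Unit clause (f) forces f = 1.
Every clause now holds.
A satisfying assignment: a ↦ 1, b ↦ 1, c ↦ 1, d ↦ 0, e ↦ 1, f ↦ 1.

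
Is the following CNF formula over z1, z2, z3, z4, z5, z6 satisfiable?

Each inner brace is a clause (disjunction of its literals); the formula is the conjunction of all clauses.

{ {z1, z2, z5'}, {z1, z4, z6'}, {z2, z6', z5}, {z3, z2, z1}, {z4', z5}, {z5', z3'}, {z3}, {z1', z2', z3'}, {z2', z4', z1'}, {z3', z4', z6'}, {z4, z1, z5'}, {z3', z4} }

From the singleton clause (z3), z3 = 1.
From the singleton clause (z5'), z5 = 0.
From the singleton clause (z4'), z4 = 0.
Now (z4) is unsatisfied and unit — conflict.
No assignment satisfies every clause.

Unsatisfiable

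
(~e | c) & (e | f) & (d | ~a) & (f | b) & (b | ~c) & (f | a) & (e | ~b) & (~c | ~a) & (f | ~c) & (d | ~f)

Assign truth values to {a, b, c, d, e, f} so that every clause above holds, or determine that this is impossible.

a ↦ 0, b ↦ 1, c ↦ 1, d ↦ 1, e ↦ 1, f ↦ 1

Case e = 1:
(c) alone gives c = 1.
(b) alone gives b = 1.
(~a) alone gives a = 0.
(f) alone gives f = 1.
(d) alone gives d = 1.
This assignment satisfies each clause.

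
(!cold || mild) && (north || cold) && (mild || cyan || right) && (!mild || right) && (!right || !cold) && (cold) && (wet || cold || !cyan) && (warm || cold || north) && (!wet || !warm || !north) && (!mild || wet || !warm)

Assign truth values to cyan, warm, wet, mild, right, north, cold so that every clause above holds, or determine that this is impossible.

(cold) alone gives cold = true.
(mild) alone gives mild = true.
(right) alone gives right = true.
Now (!right) is unsatisfied and unit — conflict.

UNSATISFIABLE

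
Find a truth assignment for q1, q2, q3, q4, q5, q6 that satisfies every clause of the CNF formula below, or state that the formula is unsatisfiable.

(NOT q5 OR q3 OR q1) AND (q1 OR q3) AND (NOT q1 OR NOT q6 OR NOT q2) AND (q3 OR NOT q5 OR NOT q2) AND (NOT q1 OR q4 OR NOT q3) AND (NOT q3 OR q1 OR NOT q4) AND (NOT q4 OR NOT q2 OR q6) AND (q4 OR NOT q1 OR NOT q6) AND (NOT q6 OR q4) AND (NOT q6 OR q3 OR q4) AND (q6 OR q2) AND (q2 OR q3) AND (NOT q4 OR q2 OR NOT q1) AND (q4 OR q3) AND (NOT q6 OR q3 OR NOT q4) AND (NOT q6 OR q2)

q1: false, q2: true, q3: true, q4: false, q5: false, q6: false

Suppose q1 = false.
The clause (q3) is unit, so q3 = true.
The clause (NOT q4) is unit, so q4 = false.
The clause (NOT q6) is unit, so q6 = false.
The clause (q2) is unit, so q2 = true.
Every clause is now satisfied; q5 is unconstrained.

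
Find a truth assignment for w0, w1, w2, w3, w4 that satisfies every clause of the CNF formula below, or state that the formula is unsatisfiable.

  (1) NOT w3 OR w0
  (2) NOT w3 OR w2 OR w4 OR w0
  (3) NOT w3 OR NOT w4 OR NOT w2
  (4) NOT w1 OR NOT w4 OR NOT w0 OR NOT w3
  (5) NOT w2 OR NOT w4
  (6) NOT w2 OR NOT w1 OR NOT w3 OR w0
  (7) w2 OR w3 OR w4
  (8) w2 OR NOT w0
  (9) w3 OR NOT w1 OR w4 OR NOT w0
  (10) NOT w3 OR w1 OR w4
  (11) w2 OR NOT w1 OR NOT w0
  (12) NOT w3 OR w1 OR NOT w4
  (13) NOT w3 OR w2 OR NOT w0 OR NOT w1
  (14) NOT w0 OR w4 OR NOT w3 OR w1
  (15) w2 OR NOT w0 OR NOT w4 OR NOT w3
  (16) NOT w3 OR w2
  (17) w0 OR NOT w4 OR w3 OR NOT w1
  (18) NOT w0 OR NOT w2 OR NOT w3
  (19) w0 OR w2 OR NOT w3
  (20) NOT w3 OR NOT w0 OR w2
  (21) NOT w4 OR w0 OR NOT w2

w0 ↦ false; w1 ↦ false; w2 ↦ false; w3 ↦ false; w4 ↦ true

Suppose w3 = false.
Suppose w2 = false.
(w4) alone gives w4 = true.
(NOT w0) alone gives w0 = false.
(NOT w1) alone gives w1 = false.
Every clause now holds.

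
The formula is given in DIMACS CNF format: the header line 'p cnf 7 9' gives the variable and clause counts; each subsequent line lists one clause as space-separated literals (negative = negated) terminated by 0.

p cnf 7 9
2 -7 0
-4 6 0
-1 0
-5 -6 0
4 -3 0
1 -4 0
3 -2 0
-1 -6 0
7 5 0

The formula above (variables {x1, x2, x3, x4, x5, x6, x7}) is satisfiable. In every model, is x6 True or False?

Suppose x6 = True.
Unit clause (¬x1) forces x1 = False.
Unit clause (¬x5) forces x5 = False.
Unit clause (¬x4) forces x4 = False.
Unit clause (¬x3) forces x3 = False.
Unit clause (¬x2) forces x2 = False.
Unit clause (¬x7) forces x7 = False.
Now (x7) is unsatisfied and unit — conflict.
So every satisfying assignment has x6 = False.

False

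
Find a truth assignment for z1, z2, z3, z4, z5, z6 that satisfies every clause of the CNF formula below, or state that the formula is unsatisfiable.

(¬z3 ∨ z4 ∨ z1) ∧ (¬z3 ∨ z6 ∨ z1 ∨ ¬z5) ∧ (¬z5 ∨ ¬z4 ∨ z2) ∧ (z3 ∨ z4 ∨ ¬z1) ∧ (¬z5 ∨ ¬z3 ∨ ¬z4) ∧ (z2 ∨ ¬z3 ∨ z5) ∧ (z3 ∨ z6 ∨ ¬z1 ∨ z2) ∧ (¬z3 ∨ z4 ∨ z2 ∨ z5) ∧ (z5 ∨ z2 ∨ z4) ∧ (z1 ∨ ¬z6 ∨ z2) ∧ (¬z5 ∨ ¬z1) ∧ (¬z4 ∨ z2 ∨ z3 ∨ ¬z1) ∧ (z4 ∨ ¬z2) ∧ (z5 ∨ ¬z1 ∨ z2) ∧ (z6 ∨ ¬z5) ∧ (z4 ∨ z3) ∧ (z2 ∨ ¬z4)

z1: True; z2: True; z3: False; z4: True; z5: False; z6: False

Try z5 = False.
Try z2 = True.
The clause (z4) is unit, so z4 = True.
No clause remains; z1, z3, z6 are free.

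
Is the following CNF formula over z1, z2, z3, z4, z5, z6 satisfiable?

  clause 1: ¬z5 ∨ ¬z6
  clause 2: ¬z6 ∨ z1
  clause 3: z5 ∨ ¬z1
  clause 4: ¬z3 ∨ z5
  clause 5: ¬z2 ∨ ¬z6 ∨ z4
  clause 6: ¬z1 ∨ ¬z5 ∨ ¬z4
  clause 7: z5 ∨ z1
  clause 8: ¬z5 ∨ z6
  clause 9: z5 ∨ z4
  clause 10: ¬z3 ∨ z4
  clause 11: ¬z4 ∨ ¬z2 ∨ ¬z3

No

Case z5 = False:
The clause (¬z1) is unit, so z1 = False.
But (z1) is also a unit clause — contradiction.
That branch fails; take z5 = True instead.
The clause (¬z6) is unit, so z6 = False.
But (z6) is also a unit clause — contradiction.
Either choice for z5 ends in contradiction.
No assignment satisfies every clause.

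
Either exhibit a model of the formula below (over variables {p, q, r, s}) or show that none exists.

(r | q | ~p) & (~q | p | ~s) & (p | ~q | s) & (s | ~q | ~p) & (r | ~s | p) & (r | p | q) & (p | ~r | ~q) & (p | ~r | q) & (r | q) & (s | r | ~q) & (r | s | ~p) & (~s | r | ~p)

p ↦ 1; q ↦ 1; r ↦ 1; s ↦ 1

Try r = 1.
Try p = 1.
Try s = 1.
All clauses hold; q can take either value.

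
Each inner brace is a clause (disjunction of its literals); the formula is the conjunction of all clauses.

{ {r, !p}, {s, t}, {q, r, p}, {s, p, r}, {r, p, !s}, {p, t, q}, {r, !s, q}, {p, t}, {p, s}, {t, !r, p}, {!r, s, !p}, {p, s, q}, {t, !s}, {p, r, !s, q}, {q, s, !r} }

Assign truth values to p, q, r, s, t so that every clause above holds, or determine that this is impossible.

Suppose r = true.
Suppose s = true.
(t) alone gives t = true.
All clauses hold; p, q can take either value.

p: false; q: true; r: true; s: true; t: true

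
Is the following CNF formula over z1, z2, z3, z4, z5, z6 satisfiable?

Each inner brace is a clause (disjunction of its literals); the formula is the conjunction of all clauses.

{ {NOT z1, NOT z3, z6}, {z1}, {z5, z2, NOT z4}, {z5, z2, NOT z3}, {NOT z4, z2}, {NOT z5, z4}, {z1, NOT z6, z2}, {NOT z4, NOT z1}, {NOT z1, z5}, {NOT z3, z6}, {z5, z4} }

From the singleton clause (z1), z1 = true.
From the singleton clause (NOT z4), z4 = false.
From the singleton clause (NOT z5), z5 = false.
Now (z5) is unsatisfied and unit — conflict.
No assignment satisfies every clause.

No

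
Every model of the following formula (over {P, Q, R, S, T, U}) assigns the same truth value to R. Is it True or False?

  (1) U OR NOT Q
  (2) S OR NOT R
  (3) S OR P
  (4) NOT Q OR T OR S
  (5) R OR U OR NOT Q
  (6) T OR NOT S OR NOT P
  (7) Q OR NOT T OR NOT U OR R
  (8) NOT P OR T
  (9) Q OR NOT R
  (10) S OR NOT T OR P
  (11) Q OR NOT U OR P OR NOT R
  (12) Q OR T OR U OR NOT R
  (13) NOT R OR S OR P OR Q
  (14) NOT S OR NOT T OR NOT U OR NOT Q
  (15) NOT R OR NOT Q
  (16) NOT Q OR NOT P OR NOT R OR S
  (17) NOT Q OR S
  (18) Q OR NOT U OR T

False

Suppose R = true.
From the singleton clause (S), S = true.
From the singleton clause (Q), Q = true.
But (NOT Q) is also a unit clause — contradiction.
So every satisfying assignment has R = False.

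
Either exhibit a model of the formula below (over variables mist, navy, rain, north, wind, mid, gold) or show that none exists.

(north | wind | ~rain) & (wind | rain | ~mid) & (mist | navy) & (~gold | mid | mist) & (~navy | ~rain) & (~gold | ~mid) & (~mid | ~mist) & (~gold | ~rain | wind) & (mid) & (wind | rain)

(mid) alone gives mid = 1.
(~gold) alone gives gold = 0.
(~mist) alone gives mist = 0.
(navy) alone gives navy = 1.
(~rain) alone gives rain = 0.
(wind) alone gives wind = 1.
Every clause is now satisfied; north is unconstrained.

mist=0, navy=1, rain=0, north=0, wind=1, mid=1, gold=0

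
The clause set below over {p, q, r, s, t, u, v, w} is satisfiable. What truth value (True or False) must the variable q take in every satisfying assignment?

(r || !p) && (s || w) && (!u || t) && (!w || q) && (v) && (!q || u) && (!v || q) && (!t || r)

True

Suppose q = false.
Unit clause (!w) forces w = false.
Unit clause (s) forces s = true.
Unit clause (v) forces v = true.
But (!v) is also a unit clause — contradiction.
So every satisfying assignment has q = True.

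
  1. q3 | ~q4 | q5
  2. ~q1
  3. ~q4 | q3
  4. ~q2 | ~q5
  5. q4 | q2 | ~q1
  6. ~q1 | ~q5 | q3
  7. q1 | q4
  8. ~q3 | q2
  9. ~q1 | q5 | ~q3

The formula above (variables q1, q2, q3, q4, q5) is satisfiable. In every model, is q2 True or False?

Suppose q2 = 0.
The clause (~q1) is unit, so q1 = 0.
The clause (q4) is unit, so q4 = 1.
The clause (q3) is unit, so q3 = 1.
But (~q3) is also a unit clause — contradiction.
So every satisfying assignment has q2 = True.

True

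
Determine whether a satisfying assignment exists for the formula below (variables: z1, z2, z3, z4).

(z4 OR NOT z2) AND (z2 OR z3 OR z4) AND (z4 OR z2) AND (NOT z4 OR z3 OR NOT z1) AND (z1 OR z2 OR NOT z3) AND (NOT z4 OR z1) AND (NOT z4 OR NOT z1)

No

Suppose z4 = true.
Unit clause (z1) forces z1 = true.
Now (NOT z1) is unsatisfied and unit — conflict.
So z4 must be the other value — set z4 = false.
Unit clause (NOT z2) forces z2 = false.
Now (z2) is unsatisfied and unit — conflict.
Neither z4 = true nor z4 = false works.
No assignment satisfies every clause.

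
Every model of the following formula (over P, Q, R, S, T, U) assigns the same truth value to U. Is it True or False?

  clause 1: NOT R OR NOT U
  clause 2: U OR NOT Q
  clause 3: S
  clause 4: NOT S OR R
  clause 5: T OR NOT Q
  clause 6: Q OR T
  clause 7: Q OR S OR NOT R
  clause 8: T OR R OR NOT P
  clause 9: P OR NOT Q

Suppose U = true.
Unit clause (NOT R) forces R = false.
Unit clause (S) forces S = true.
Now (NOT S) is unsatisfied and unit — conflict.
So every satisfying assignment has U = False.

False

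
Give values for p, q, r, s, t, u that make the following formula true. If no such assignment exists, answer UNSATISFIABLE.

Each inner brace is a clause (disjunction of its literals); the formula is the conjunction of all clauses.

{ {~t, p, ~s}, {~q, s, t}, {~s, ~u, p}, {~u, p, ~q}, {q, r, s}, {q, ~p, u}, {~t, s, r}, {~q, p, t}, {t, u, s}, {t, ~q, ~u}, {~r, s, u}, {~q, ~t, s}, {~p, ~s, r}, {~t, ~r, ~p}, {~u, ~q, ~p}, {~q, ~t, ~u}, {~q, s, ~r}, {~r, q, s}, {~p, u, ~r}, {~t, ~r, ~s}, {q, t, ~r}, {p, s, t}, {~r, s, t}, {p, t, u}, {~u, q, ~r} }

UNSATISFIABLE

Suppose t = 0.
Suppose q = 0.
Unit clause (~r) forces r = 0.
Unit clause (s) forces s = 1.
Unit clause (~p) forces p = 0.
Unit clause (~u) forces u = 0.
But (u) is also a unit clause — contradiction.
So q must be the other value — set q = 1.
Unit clause (s) forces s = 1.
Unit clause (p) forces p = 1.
Unit clause (~u) forces u = 0.
Unit clause (r) forces r = 1.
But (~r) is also a unit clause — contradiction.
Either choice for q ends in contradiction.
So t must be the other value — set t = 1.
Suppose p = 1.
Unit clause (~r) forces r = 0.
Unit clause (s) forces s = 1.
But (~s) is also a unit clause — contradiction.
So p must be the other value — set p = 0.
Unit clause (~s) forces s = 0.
Unit clause (r) forces r = 1.
Unit clause (u) forces u = 1.
Unit clause (~q) forces q = 0.
But (q) is also a unit clause — contradiction.
Either choice for p ends in contradiction.
Either choice for t ends in contradiction.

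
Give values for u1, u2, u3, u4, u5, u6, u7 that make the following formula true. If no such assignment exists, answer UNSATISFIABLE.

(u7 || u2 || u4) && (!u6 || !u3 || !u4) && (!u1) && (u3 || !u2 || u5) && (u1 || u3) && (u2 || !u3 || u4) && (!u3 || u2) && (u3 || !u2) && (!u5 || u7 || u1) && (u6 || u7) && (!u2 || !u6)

The clause (!u1) is unit, so u1 = false.
The clause (u3) is unit, so u3 = true.
The clause (u2) is unit, so u2 = true.
The clause (!u6) is unit, so u6 = false.
The clause (u7) is unit, so u7 = true.
Every clause is now satisfied; u4, u5 are unconstrained.

u1: false; u2: true; u3: true; u4: true; u5: false; u6: false; u7: true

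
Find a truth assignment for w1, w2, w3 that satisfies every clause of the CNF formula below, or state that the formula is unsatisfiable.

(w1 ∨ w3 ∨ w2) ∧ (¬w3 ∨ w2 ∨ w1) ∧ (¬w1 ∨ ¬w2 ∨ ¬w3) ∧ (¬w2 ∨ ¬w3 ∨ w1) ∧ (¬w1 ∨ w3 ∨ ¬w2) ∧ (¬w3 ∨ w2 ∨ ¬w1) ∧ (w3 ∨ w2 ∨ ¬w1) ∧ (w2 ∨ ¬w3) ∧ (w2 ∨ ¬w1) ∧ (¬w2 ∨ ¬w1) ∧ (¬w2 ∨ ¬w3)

Case w2 = True:
(¬w1) alone gives w1 = False.
(¬w3) alone gives w3 = False.
This assignment satisfies each clause.

w1 ↦ False,  w2 ↦ True,  w3 ↦ False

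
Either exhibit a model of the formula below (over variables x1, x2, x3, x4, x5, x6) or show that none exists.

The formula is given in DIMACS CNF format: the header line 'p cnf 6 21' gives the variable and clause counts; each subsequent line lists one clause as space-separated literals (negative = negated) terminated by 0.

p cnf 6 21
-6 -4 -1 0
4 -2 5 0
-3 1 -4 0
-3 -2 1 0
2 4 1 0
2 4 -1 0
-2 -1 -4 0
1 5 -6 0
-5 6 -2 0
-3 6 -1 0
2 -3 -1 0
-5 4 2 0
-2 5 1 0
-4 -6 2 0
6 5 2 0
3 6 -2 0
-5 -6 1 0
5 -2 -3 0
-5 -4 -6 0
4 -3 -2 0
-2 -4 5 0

x1=True, x2=False, x3=False, x4=True, x5=True, x6=False

Suppose x6 = False.
Suppose x5 = True.
Unit clause (¬x2) forces x2 = False.
Unit clause (x4) forces x4 = True.
Suppose x3 = False.
All clauses hold; x1 can take either value.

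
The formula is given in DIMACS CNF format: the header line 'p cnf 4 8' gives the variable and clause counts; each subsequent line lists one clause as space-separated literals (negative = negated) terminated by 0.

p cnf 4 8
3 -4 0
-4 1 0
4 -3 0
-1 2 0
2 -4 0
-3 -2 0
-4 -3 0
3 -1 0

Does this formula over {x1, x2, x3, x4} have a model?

Suppose x3 = False.
From the singleton clause (¬x4), x4 = False.
From the singleton clause (¬x1), x1 = False.
No clause remains; x2 is free.
A satisfying assignment: x1 ↦ False, x2 ↦ True, x3 ↦ False, x4 ↦ False.

Yes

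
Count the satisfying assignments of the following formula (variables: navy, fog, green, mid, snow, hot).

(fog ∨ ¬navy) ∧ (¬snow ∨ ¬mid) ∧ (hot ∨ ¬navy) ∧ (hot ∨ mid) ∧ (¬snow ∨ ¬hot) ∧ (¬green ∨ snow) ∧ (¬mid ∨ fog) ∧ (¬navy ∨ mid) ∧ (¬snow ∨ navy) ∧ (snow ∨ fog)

4

There are 2^6 = 64 truth assignments over (navy, fog, green, mid, snow, hot).
Split on snow. With snow = True, the clauses containing snow are satisfied and ¬snow drops from the rest; 0 of the 2^5 = 32 assignments to the other variables satisfy what remains.
With snow = False, by the same count on the reduced clause set, 4 assignments work.
(One model: navy=F, fog=T, green=F, mid=F, snow=F, hot=T.)
Total: 0 + 4 = 4.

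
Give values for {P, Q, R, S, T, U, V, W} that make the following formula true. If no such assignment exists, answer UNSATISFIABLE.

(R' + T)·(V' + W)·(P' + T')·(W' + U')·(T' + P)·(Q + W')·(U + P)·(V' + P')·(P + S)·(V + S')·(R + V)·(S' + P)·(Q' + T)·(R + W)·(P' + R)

UNSATISFIABLE

Suppose R = 0.
From the singleton clause (V), V = 1.
From the singleton clause (W), W = 1.
From the singleton clause (U'), U = 0.
From the singleton clause (Q), Q = 1.
From the singleton clause (P), P = 1.
That conflicts with the unit clause (P').
So R must be the other value — set R = 1.
From the singleton clause (T), T = 1.
From the singleton clause (P'), P = 0.
That conflicts with the unit clause (P).
Neither R = 1 nor R = 0 works.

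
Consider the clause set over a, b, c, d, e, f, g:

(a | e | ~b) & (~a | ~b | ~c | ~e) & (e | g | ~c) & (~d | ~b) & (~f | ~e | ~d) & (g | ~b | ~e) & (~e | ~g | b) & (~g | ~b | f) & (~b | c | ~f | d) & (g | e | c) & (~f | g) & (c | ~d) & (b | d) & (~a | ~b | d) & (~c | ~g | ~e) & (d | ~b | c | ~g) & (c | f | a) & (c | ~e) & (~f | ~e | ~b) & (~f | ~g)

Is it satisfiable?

Try d = 1.
The clause (~b) is unit, so b = 0.
The clause (c) is unit, so c = 1.
Try e = 1.
The clause (~f) is unit, so f = 0.
The clause (~g) is unit, so g = 0.
Every clause is now satisfied; a is unconstrained.
A satisfying assignment: a ↦ 1; b ↦ 0; c ↦ 1; d ↦ 1; e ↦ 1; f ↦ 0; g ↦ 0.

Yes, satisfiable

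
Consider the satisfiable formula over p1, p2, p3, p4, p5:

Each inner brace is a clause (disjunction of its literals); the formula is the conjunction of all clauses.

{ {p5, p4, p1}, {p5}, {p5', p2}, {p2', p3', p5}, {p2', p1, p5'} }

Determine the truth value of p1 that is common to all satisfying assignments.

True

Suppose p1 = 0.
The clause (p5) is unit, so p5 = 1.
The clause (p2) is unit, so p2 = 1.
But (p2') is also a unit clause — contradiction.
So every satisfying assignment has p1 = True.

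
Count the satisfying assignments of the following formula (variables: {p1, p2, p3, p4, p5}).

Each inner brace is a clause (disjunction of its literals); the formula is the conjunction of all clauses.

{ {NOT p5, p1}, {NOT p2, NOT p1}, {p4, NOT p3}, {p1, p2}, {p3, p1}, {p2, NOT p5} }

4

There are 2^5 = 32 truth assignments over (p1, p2, p3, p4, p5).
Split on p5. With p5 = true, the clauses containing p5 are satisfied and NOT p5 drops from the rest; 0 of the 2^4 = 16 assignments to the other variables satisfy what remains.
With p5 = false, by the same count on the reduced clause set, 4 assignments work.
(One model: p1=F, p2=T, p3=T, p4=T, p5=F.)
Total: 0 + 4 = 4.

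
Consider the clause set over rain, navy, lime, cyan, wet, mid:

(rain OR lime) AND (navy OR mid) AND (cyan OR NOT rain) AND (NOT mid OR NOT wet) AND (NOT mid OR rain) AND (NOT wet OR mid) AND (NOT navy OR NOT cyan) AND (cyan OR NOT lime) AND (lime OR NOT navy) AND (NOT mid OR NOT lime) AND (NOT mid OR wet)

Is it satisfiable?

No, unsatisfiable

Case rain = true:
Unit clause (cyan) forces cyan = true.
Unit clause (NOT navy) forces navy = false.
Unit clause (mid) forces mid = true.
Unit clause (NOT wet) forces wet = false.
That conflicts with the unit clause (wet).
So rain must be the other value — set rain = false.
Unit clause (lime) forces lime = true.
Unit clause (NOT mid) forces mid = false.
Unit clause (navy) forces navy = true.
Unit clause (NOT wet) forces wet = false.
Unit clause (NOT cyan) forces cyan = false.
That conflicts with the unit clause (cyan).
Both values of rain lead to a conflict.
No assignment satisfies every clause.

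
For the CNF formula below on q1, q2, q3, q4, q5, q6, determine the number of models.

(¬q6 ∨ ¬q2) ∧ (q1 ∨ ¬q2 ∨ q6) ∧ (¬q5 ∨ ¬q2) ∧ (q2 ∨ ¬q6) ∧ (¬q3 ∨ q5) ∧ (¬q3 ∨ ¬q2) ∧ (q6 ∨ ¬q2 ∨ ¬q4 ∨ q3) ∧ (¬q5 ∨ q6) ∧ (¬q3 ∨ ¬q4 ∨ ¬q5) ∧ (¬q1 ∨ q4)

3

There are 2^6 = 64 truth assignments over (q1, q2, q3, q4, q5, q6).
Split on q2. With q2 = True, the clauses containing q2 are satisfied and ¬q2 drops from the rest; 0 of the 2^5 = 32 assignments to the other variables satisfy what remains.
With q2 = False, by the same count on the reduced clause set, 3 assignments work.
(One model: q1=F, q2=F, q3=F, q4=F, q5=F, q6=F.)
Total: 0 + 3 = 3.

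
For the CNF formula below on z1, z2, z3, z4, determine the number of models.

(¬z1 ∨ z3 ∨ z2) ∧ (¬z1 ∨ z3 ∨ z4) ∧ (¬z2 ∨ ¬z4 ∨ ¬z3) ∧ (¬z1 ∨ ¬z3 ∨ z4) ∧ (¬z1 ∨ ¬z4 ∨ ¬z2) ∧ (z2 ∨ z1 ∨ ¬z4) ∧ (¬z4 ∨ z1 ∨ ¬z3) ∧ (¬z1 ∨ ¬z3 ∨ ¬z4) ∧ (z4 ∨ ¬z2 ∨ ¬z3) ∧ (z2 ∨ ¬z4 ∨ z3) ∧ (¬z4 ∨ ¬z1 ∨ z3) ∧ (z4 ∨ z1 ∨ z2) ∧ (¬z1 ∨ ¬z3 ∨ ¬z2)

2

There are 2^4 = 16 truth assignments over (z1, z2, z3, z4).
Check each against the 13 clauses (columns in the order z1, z2, z3, z4):
  F F F F  ✗ fails (z4 ∨ z1 ∨ z2)
  F F F T  ✗ fails (z2 ∨ z1 ∨ ¬z4)
  F F T F  ✗ fails (z4 ∨ z1 ∨ z2)
  F F T T  ✗ fails (z2 ∨ z1 ∨ ¬z4)
  F T F F  ✓ satisfies all
  F T F T  ✓ satisfies all
  F T T F  ✗ fails (z4 ∨ ¬z2 ∨ ¬z3)
  F T T T  ✗ fails (¬z2 ∨ ¬z4 ∨ ¬z3)
  T F F F  ✗ fails (¬z1 ∨ z3 ∨ z2)
  T F F T  ✗ fails (¬z1 ∨ z3 ∨ z2)
  T F T F  ✗ fails (¬z1 ∨ ¬z3 ∨ z4)
  T F T T  ✗ fails (¬z1 ∨ ¬z3 ∨ ¬z4)
  T T F F  ✗ fails (¬z1 ∨ z3 ∨ z4)
  T T F T  ✗ fails (¬z1 ∨ ¬z4 ∨ ¬z2)
  T T T F  ✗ fails (¬z1 ∨ ¬z3 ∨ z4)
  T T T T  ✗ fails (¬z2 ∨ ¬z4 ∨ ¬z3)
2 of the 16 rows are models.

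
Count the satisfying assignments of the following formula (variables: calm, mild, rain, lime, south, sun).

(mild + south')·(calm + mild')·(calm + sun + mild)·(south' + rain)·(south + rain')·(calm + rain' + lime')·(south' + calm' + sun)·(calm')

2

There are 2^6 = 64 truth assignments over (calm, mild, rain, lime, south, sun).
Split on south. With south = 1, the clauses containing south are satisfied and south' drops from the rest; 0 of the 2^5 = 32 assignments to the other variables satisfy what remains.
With south = 0, by the same count on the reduced clause set, 2 assignments work.
(One model: calm=F, mild=F, rain=F, lime=F, south=F, sun=T.)
Total: 0 + 2 = 2.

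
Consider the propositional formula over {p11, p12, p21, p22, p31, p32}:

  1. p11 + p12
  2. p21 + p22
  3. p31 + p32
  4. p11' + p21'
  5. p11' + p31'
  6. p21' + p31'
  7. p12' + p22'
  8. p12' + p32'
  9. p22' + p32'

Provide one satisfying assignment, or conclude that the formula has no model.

Try p11 = 1.
From the singleton clause (p21'), p21 = 0.
From the singleton clause (p22), p22 = 1.
From the singleton clause (p31'), p31 = 0.
From the singleton clause (p32), p32 = 1.
Now (p32') is unsatisfied and unit — conflict.
Undo p11 and try p11 = 0.
From the singleton clause (p12), p12 = 1.
From the singleton clause (p22'), p22 = 0.
From the singleton clause (p21), p21 = 1.
From the singleton clause (p31'), p31 = 0.
From the singleton clause (p32), p32 = 1.
Now (p32') is unsatisfied and unit — conflict.
Neither p11 = 1 nor p11 = 0 works.

UNSATISFIABLE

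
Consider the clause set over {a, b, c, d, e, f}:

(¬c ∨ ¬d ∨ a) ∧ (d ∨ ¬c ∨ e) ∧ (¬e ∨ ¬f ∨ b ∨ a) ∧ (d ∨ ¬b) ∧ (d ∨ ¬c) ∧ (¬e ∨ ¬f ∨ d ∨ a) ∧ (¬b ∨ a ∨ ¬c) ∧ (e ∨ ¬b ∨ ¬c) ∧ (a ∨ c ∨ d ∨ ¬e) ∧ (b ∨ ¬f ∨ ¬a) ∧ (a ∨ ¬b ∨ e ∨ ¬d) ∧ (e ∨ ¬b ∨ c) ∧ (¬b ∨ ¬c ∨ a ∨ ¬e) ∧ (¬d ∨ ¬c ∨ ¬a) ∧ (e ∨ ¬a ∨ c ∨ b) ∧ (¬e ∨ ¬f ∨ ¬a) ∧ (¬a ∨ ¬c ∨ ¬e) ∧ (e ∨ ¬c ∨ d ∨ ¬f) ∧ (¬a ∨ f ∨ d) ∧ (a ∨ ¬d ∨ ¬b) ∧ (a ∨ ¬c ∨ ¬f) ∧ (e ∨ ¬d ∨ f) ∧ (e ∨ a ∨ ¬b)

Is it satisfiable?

Suppose d = False.
(¬b) alone gives b = False.
(¬c) alone gives c = False.
Suppose a = False.
(¬e) alone gives e = False.
All clauses hold; f can take either value.
A satisfying assignment: a: False; b: False; c: False; d: False; e: False; f: False.

Satisfiable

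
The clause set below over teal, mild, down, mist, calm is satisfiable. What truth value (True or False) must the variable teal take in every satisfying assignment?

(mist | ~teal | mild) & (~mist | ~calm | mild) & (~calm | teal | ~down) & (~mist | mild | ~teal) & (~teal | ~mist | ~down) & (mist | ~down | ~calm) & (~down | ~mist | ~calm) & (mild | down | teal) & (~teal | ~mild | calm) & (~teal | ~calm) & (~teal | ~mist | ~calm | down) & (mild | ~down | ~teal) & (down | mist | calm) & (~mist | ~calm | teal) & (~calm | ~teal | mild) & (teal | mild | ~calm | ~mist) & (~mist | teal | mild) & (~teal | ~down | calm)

Suppose teal = 1.
The clause (~calm) is unit, so calm = 0.
The clause (~mild) is unit, so mild = 0.
The clause (mist) is unit, so mist = 1.
Now (~mist) is unsatisfied and unit — conflict.
So every satisfying assignment has teal = False.

False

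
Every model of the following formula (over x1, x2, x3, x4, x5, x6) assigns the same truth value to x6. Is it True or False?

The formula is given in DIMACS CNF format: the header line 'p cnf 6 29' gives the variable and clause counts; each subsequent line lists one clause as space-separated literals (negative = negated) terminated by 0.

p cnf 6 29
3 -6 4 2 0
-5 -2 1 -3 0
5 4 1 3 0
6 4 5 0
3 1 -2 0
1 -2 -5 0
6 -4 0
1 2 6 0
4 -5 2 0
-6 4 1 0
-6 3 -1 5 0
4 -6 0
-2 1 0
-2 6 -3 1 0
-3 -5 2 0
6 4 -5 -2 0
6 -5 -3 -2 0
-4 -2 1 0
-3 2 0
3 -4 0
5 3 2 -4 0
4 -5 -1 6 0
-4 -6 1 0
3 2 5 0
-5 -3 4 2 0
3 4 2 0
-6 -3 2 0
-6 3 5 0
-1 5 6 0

Suppose x6 = False.
(¬x4) alone gives x4 = False.
(x5) alone gives x5 = True.
(x2) alone gives x2 = True.
Now (¬x2) is unsatisfied and unit — conflict.
So every satisfying assignment has x6 = True.

True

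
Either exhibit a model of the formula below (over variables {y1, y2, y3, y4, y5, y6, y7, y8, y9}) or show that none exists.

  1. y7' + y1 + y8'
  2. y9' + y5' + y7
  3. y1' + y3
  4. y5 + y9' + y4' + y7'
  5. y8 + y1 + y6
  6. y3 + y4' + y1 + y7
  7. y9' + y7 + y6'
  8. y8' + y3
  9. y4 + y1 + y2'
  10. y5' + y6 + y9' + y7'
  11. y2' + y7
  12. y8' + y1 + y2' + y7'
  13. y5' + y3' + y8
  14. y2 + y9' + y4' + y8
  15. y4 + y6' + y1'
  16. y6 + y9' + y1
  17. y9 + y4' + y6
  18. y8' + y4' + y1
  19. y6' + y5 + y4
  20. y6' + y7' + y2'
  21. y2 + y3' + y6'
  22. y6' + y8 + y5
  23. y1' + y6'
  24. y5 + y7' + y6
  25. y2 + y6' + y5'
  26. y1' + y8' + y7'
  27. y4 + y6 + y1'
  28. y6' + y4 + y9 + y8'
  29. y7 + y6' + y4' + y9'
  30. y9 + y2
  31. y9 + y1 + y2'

y1: 1, y2: 0, y3: 1, y4: 1, y5: 0, y6: 0, y7: 0, y8: 1, y9: 1

Case y1 = 1:
The clause (y3) is unit, so y3 = 1.
The clause (y6') is unit, so y6 = 0.
The clause (y4) is unit, so y4 = 1.
The clause (y9) is unit, so y9 = 1.
Case y5 = 0:
The clause (y7') is unit, so y7 = 0.
The clause (y2') is unit, so y2 = 0.
The clause (y8) is unit, so y8 = 1.
This assignment satisfies each clause.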